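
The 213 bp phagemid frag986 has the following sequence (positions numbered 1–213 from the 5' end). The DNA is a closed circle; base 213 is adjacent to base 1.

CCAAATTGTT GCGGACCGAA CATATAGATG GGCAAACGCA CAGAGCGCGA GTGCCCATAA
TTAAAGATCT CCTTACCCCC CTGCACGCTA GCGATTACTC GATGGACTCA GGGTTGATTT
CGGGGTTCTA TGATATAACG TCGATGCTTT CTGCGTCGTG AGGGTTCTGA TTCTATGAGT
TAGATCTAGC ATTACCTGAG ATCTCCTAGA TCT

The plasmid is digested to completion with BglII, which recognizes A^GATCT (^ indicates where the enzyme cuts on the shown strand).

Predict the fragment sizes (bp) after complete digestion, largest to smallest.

117, 70, 17, 9 bp

BglII sites (AGATCT) start at positions 65, 182, 199, 208.
BglII cuts after the first base of each site, so after positions 65, 182, 199, 208.
Circular molecule, 4 cuts → 4 fragments:
  66–182 → 117 bp
  183–199 → 17 bp
  200–208 → 9 bp
  209–213 then 1–65 → 5 + 65 = 70 bp
Sorted largest to smallest: 117, 70, 17, 9 bp.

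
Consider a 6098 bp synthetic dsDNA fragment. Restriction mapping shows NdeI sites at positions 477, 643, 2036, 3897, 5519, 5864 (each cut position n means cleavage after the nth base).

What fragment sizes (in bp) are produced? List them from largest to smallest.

1861, 1622, 1393, 477, 345, 234, 166 bp

Linear molecule, 6 cuts → 7 fragments:
  477 − 0 = 477 bp
  643 − 477 = 166 bp
  2036 − 643 = 1393 bp
  3897 − 2036 = 1861 bp
  5519 − 3897 = 1622 bp
  5864 − 5519 = 345 bp
  6098 − 5864 = 234 bp
Sorted largest to smallest: 1861, 1622, 1393, 477, 345, 234, 166 bp.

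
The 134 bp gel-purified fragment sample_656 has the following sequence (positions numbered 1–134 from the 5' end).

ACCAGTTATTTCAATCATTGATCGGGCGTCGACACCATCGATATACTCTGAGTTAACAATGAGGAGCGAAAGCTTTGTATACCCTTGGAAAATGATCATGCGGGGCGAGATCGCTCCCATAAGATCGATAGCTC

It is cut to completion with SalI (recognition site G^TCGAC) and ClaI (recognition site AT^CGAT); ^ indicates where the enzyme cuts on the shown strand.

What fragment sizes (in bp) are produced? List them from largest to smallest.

The SalI site (GTCGAC) starts at position 28.
SalI cuts after the first base of each site, so after position 28.
ClaI sites (ATCGAT) start at positions 37, 124.
ClaI cuts after base 2 of each site, so after positions 38, 125.
Combined cut positions: 28, 38, 125.
Linear molecule, 3 cuts → 4 fragments:
  1–28 → 28 bp
  29–38 → 10 bp
  39–125 → 87 bp
  126–134 → 9 bp
Sorted largest to smallest: 87, 28, 10, 9 bp.

87, 28, 10, 9 bp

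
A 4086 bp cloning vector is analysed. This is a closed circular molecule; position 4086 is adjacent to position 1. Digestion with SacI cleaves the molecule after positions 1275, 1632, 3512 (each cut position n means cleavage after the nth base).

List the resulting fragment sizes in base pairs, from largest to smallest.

1880, 1849, 357 bp

Circular molecule, 3 cuts → 3 fragments:
  1632 − 1275 = 357 bp
  3512 − 1632 = 1880 bp
  wrap: 4086 − 3512 + 1275 = 1849 bp
Sorted largest to smallest: 1880, 1849, 357 bp.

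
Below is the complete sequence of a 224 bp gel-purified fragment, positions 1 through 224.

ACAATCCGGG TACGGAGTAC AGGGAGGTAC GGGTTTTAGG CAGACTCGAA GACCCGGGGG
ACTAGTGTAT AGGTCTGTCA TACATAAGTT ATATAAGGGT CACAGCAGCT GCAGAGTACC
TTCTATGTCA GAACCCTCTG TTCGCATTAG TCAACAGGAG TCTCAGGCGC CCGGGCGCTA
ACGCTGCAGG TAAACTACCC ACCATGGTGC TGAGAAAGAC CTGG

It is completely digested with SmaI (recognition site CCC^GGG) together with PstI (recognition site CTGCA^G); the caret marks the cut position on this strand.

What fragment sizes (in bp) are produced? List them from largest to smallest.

SmaI sites (CCCGGG) start at positions 53, 170.
SmaI cuts after base 3 of each site, so after positions 55, 172.
PstI sites (CTGCAG) start at positions 109, 184.
PstI cuts after base 5 of each site (before the last base), so after positions 113, 188.
Combined cut positions: 55, 113, 172, 188.
Linear molecule, 4 cuts → 5 fragments:
  1–55 → 55 bp
  56–113 → 58 bp
  114–172 → 59 bp
  173–188 → 16 bp
  189–224 → 36 bp
Sorted largest to smallest: 59, 58, 55, 36, 16 bp.

59, 58, 55, 36, 16 bp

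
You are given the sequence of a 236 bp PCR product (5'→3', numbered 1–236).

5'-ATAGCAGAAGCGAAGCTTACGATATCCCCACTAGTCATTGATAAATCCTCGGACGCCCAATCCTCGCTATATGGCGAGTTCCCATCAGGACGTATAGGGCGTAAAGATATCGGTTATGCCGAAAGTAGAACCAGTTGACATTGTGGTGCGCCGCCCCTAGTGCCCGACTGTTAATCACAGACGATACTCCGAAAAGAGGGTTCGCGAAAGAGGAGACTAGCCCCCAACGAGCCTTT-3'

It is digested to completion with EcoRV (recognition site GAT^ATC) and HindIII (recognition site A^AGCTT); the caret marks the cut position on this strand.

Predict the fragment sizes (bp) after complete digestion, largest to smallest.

128, 85, 13, 10 bp

EcoRV sites (GATATC) start at positions 21, 106.
EcoRV cuts after base 3 of each site, so after positions 23, 108.
The HindIII site (AAGCTT) starts at position 13.
HindIII cuts after the first base of each site, so after position 13.
Combined cut positions: 13, 23, 108.
Linear molecule, 3 cuts → 4 fragments:
  1–13 → 13 bp
  14–23 → 10 bp
  24–108 → 85 bp
  109–236 → 128 bp
Sorted largest to smallest: 128, 85, 13, 10 bp.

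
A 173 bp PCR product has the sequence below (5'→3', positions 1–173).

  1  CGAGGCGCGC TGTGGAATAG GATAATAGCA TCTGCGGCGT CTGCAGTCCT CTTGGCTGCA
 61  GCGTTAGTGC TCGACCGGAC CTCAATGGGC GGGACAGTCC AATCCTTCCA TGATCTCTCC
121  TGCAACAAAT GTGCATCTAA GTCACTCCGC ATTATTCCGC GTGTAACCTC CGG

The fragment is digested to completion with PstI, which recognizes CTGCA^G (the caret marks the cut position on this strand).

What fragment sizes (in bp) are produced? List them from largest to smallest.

PstI sites (CTGCAG) start at positions 41, 56.
PstI cuts after base 5 of each site (before the last base), so after positions 45, 60.
Linear molecule, 2 cuts → 3 fragments:
  1–45 → 45 bp
  46–60 → 15 bp
  61–173 → 113 bp
Sorted largest to smallest: 113, 45, 15 bp.

113, 45, 15 bp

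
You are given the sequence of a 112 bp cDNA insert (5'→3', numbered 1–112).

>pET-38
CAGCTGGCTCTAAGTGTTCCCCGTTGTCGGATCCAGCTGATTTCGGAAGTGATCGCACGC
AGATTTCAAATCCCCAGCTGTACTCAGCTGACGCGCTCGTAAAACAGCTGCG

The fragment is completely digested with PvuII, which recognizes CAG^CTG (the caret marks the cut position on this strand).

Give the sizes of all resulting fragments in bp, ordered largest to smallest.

PvuII sites (CAGCTG) start at positions 1, 34, 75, 85, 105.
PvuII cuts after base 3 of each site, so after positions 3, 36, 77, 87, 107.
Linear molecule, 5 cuts → 6 fragments:
  1–3 → 3 bp
  4–36 → 33 bp
  37–77 → 41 bp
  78–87 → 10 bp
  88–107 → 20 bp
  108–112 → 5 bp
Sorted largest to smallest: 41, 33, 20, 10, 5, 3 bp.

41, 33, 20, 10, 5, 3 bp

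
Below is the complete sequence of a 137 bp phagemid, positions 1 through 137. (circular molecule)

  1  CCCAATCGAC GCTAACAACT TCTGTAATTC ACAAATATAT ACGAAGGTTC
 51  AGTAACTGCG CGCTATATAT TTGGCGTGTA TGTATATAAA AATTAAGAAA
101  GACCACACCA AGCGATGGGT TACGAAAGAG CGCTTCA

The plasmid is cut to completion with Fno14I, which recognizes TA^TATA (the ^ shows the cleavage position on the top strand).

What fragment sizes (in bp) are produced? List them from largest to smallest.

Fno14I sites (TATATA) start at positions 36, 64, 83.
Fno14I cuts after base 2 of each site, so after positions 37, 65, 84.
Circular molecule, 3 cuts → 3 fragments:
  38–65 → 28 bp
  66–84 → 19 bp
  85–137 then 1–37 → 53 + 37 = 90 bp
Sorted largest to smallest: 90, 28, 19 bp.

90, 28, 19 bp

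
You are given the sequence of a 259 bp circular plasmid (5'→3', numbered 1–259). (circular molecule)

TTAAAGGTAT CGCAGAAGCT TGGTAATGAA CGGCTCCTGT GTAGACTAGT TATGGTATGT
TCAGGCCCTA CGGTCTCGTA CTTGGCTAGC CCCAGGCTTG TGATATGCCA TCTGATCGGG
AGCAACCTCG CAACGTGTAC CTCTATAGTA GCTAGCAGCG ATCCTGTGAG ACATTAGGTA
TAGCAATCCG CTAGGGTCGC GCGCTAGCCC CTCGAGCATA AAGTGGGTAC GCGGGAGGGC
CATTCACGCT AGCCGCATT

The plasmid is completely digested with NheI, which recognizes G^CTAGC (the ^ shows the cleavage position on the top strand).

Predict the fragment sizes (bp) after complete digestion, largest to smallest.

NheI sites (GCTAGC) start at positions 85, 151, 203, 248.
NheI cuts after the first base of each site, so after positions 85, 151, 203, 248.
Circular molecule, 4 cuts → 4 fragments:
  86–151 → 66 bp
  152–203 → 52 bp
  204–248 → 45 bp
  249–259 then 1–85 → 11 + 85 = 96 bp
Sorted largest to smallest: 96, 66, 52, 45 bp.

96, 66, 52, 45 bp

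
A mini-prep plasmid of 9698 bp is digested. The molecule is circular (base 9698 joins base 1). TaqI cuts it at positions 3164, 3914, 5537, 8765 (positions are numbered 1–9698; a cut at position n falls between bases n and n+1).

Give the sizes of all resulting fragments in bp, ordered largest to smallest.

4097, 3228, 1623, 750 bp

Circular molecule, 4 cuts → 4 fragments:
  3914 − 3164 = 750 bp
  5537 − 3914 = 1623 bp
  8765 − 5537 = 3228 bp
  wrap: 9698 − 8765 + 3164 = 4097 bp
Sorted largest to smallest: 4097, 3228, 1623, 750 bp.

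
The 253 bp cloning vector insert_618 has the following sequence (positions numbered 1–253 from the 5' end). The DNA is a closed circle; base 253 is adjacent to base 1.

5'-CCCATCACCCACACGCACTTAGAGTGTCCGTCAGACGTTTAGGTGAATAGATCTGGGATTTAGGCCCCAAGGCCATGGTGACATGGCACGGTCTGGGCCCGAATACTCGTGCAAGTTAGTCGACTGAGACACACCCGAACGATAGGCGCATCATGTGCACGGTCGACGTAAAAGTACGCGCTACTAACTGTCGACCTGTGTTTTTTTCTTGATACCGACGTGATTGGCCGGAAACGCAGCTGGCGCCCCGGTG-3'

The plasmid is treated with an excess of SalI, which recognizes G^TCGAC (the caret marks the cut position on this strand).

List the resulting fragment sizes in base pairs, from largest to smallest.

182, 43, 28 bp

SalI sites (GTCGAC) start at positions 119, 162, 190.
SalI cuts after the first base of each site, so after positions 119, 162, 190.
Circular molecule, 3 cuts → 3 fragments:
  120–162 → 43 bp
  163–190 → 28 bp
  191–253 then 1–119 → 63 + 119 = 182 bp
Sorted largest to smallest: 182, 43, 28 bp.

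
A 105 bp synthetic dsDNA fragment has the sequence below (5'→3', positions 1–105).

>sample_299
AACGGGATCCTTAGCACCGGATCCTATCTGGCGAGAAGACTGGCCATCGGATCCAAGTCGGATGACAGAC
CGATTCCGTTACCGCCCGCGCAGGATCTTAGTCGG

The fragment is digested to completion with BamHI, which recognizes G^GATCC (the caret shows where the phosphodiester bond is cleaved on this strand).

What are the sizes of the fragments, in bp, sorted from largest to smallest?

56, 30, 14, 5 bp

BamHI sites (GGATCC) start at positions 5, 19, 49.
BamHI cuts after the first base of each site, so after positions 5, 19, 49.
Linear molecule, 3 cuts → 4 fragments:
  1–5 → 5 bp
  6–19 → 14 bp
  20–49 → 30 bp
  50–105 → 56 bp
Sorted largest to smallest: 56, 30, 14, 5 bp.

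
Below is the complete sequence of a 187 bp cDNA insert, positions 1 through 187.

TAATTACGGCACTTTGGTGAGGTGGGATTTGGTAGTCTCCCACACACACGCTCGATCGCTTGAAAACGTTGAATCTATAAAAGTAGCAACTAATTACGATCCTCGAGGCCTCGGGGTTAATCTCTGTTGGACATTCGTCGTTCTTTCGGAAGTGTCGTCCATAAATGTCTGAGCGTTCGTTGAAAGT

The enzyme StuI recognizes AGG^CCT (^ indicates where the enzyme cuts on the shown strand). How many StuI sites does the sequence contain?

1

AGGCCT occurs starting at position 106.
StuI cuts at 1 site.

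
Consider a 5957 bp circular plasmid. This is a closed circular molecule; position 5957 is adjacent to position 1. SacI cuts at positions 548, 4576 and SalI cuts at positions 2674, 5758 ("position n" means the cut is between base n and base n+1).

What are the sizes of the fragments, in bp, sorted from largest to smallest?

2126, 1902, 1182, 747 bp

Combined cut positions (sorted): 548, 2674, 4576, 5758.
Circular molecule, 4 cuts → 4 fragments:
  2674 − 548 = 2126 bp
  4576 − 2674 = 1902 bp
  5758 − 4576 = 1182 bp
  wrap: 5957 − 5758 + 548 = 747 bp
Sorted largest to smallest: 2126, 1902, 1182, 747 bp.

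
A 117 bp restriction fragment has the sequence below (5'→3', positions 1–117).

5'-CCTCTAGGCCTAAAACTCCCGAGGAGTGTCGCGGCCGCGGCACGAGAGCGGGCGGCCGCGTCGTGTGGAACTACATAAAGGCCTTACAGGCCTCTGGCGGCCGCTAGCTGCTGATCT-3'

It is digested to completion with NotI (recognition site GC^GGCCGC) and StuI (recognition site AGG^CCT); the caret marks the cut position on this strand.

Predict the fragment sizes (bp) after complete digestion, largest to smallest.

NotI sites (GCGGCCGC) start at positions 31, 52, 97.
NotI cuts after base 2 of each site, so after positions 32, 53, 98.
StuI sites (AGGCCT) start at positions 6, 79, 88.
StuI cuts after base 3 of each site, so after positions 8, 81, 90.
Combined cut positions: 8, 32, 53, 81, 90, 98.
Linear molecule, 6 cuts → 7 fragments:
  1–8 → 8 bp
  9–32 → 24 bp
  33–53 → 21 bp
  54–81 → 28 bp
  82–90 → 9 bp
  91–98 → 8 bp
  99–117 → 19 bp
Sorted largest to smallest: 28, 24, 21, 19, 9, 8, 8 bp.

28, 24, 21, 19, 9, 8, 8 bp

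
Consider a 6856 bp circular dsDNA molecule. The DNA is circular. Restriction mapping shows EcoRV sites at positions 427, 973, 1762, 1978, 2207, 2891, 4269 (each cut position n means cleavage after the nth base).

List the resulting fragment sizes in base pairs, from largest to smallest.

3014, 1378, 789, 684, 546, 229, 216 bp

Circular molecule, 7 cuts → 7 fragments:
  973 − 427 = 546 bp
  1762 − 973 = 789 bp
  1978 − 1762 = 216 bp
  2207 − 1978 = 229 bp
  2891 − 2207 = 684 bp
  4269 − 2891 = 1378 bp
  wrap: 6856 − 4269 + 427 = 3014 bp
Sorted largest to smallest: 3014, 1378, 789, 684, 546, 229, 216 bp.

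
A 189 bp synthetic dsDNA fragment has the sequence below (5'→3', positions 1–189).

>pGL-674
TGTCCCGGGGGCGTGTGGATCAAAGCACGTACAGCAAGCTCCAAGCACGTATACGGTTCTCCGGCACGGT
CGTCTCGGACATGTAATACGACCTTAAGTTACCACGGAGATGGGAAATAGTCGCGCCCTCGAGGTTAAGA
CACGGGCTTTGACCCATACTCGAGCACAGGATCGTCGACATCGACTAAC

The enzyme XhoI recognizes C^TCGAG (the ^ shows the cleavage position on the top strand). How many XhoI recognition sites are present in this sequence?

CTCGAG occurs starting at positions 128, 159.
XhoI cuts at 2 sites.

2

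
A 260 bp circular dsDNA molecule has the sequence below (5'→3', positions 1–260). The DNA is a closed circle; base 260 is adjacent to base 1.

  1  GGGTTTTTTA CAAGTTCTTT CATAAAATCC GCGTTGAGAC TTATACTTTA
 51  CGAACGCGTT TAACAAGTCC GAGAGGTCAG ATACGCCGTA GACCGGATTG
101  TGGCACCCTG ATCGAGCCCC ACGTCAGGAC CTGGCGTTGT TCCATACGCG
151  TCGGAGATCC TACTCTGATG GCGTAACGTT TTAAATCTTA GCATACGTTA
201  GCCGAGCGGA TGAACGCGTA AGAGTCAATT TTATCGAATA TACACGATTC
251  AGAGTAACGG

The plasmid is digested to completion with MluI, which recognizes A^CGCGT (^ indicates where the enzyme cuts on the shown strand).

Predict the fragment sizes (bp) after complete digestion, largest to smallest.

100, 92, 68 bp

MluI sites (ACGCGT) start at positions 54, 146, 214.
MluI cuts after the first base of each site, so after positions 54, 146, 214.
Circular molecule, 3 cuts → 3 fragments:
  55–146 → 92 bp
  147–214 → 68 bp
  215–260 then 1–54 → 46 + 54 = 100 bp
Sorted largest to smallest: 100, 92, 68 bp.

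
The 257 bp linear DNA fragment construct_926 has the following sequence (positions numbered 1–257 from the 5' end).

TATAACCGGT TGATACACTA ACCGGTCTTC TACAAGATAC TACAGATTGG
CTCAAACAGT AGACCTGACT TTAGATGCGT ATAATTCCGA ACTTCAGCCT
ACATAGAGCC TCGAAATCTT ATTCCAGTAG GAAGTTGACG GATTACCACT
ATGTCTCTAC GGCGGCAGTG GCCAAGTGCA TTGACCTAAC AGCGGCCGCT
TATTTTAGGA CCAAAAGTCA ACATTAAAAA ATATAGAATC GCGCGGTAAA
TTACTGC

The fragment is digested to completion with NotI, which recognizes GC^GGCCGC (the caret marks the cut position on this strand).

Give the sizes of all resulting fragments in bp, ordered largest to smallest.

193, 64 bp

The NotI site (GCGGCCGC) starts at position 192.
NotI cuts after base 2 of each site, so after position 193.
Linear molecule, 1 cut → 2 fragments:
  1–193 → 193 bp
  194–257 → 64 bp
Sorted largest to smallest: 193, 64 bp.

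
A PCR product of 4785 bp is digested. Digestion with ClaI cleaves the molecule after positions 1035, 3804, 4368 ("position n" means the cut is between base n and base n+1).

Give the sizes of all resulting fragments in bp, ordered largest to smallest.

2769, 1035, 564, 417 bp

Linear molecule, 3 cuts → 4 fragments:
  1035 − 0 = 1035 bp
  3804 − 1035 = 2769 bp
  4368 − 3804 = 564 bp
  4785 − 4368 = 417 bp
Sorted largest to smallest: 2769, 1035, 564, 417 bp.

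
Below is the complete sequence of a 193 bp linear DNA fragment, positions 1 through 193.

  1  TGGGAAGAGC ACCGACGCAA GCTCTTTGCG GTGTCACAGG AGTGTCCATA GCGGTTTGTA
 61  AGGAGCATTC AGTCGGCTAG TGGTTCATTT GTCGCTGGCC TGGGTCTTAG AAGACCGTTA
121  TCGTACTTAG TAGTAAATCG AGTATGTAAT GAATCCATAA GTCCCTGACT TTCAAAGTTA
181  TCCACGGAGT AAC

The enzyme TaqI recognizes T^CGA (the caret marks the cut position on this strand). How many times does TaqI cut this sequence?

1

TCGA occurs starting at position 138.
TaqI cuts at 1 site.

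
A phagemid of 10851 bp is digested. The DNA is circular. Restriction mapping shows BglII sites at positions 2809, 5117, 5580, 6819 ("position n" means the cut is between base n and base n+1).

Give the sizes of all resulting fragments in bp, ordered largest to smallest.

6841, 2308, 1239, 463 bp

Circular molecule, 4 cuts → 4 fragments:
  5117 − 2809 = 2308 bp
  5580 − 5117 = 463 bp
  6819 − 5580 = 1239 bp
  wrap: 10851 − 6819 + 2809 = 6841 bp
Sorted largest to smallest: 6841, 2308, 1239, 463 bp.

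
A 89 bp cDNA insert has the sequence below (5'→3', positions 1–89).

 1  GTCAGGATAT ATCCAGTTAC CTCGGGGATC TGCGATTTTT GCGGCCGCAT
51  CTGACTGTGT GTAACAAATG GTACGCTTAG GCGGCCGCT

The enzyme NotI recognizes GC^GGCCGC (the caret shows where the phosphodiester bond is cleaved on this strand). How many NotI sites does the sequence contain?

GCGGCCGC occurs starting at positions 41, 81.
NotI cuts at 2 sites.

2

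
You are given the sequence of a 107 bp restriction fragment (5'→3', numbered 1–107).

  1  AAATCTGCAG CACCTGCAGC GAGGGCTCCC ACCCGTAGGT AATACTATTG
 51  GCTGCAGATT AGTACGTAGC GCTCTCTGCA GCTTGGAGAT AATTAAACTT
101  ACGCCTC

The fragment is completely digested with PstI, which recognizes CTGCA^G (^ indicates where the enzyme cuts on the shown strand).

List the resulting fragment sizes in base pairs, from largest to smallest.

PstI sites (CTGCAG) start at positions 5, 14, 52, 76.
PstI cuts after base 5 of each site (before the last base), so after positions 9, 18, 56, 80.
Linear molecule, 4 cuts → 5 fragments:
  1–9 → 9 bp
  10–18 → 9 bp
  19–56 → 38 bp
  57–80 → 24 bp
  81–107 → 27 bp
Sorted largest to smallest: 38, 27, 24, 9, 9 bp.

38, 27, 24, 9, 9 bp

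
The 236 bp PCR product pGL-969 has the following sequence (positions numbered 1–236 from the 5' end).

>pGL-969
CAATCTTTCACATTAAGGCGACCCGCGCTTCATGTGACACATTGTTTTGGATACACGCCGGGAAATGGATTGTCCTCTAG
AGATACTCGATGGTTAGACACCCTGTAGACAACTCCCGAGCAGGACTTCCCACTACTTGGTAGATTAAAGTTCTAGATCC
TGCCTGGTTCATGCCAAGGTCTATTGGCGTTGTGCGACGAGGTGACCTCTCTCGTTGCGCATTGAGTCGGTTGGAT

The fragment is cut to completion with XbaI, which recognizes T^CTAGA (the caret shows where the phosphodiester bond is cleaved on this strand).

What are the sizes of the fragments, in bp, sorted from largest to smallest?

XbaI sites (TCTAGA) start at positions 76, 152.
XbaI cuts after the first base of each site, so after positions 76, 152.
Linear molecule, 2 cuts → 3 fragments:
  1–76 → 76 bp
  77–152 → 76 bp
  153–236 → 84 bp
Sorted largest to smallest: 84, 76, 76 bp.

84, 76, 76 bp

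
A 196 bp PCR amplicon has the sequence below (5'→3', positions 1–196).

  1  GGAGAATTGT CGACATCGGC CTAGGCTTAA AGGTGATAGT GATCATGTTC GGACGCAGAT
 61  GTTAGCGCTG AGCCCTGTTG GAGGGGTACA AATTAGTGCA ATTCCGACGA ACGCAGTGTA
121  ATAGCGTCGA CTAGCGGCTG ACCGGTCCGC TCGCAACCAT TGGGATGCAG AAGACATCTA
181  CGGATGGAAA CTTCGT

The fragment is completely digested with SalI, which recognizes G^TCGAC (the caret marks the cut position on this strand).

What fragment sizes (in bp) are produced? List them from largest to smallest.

SalI sites (GTCGAC) start at positions 9, 126.
SalI cuts after the first base of each site, so after positions 9, 126.
Linear molecule, 2 cuts → 3 fragments:
  1–9 → 9 bp
  10–126 → 117 bp
  127–196 → 70 bp
Sorted largest to smallest: 117, 70, 9 bp.

117, 70, 9 bp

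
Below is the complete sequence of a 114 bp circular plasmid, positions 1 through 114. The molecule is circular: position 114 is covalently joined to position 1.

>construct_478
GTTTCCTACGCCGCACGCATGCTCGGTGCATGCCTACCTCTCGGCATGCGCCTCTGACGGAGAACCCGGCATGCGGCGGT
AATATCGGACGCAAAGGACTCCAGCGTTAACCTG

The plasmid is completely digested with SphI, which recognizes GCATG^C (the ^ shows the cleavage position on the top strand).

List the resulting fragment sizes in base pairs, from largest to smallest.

62, 25, 16, 11 bp

SphI sites (GCATGC) start at positions 17, 28, 44, 69.
SphI cuts after base 5 of each site (before the last base), so after positions 21, 32, 48, 73.
Circular molecule, 4 cuts → 4 fragments:
  22–32 → 11 bp
  33–48 → 16 bp
  49–73 → 25 bp
  74–114 then 1–21 → 41 + 21 = 62 bp
Sorted largest to smallest: 62, 25, 16, 11 bp.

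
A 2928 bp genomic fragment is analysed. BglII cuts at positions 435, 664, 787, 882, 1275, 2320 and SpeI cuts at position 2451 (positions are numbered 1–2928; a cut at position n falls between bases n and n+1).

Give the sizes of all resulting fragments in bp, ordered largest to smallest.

1045, 477, 435, 393, 229, 131, 123, 95 bp

Combined cut positions (sorted): 435, 664, 787, 882, 1275, 2320, 2451.
Linear molecule, 7 cuts → 8 fragments:
  435 − 0 = 435 bp
  664 − 435 = 229 bp
  787 − 664 = 123 bp
  882 − 787 = 95 bp
  1275 − 882 = 393 bp
  2320 − 1275 = 1045 bp
  2451 − 2320 = 131 bp
  2928 − 2451 = 477 bp
Sorted largest to smallest: 1045, 477, 435, 393, 229, 131, 123, 95 bp.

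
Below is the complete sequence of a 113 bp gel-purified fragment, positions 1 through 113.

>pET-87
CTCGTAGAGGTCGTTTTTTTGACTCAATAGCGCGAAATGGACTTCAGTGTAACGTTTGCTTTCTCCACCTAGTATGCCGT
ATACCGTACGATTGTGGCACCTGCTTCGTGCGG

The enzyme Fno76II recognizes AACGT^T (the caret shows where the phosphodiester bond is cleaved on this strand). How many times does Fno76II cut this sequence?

1

AACGTT occurs starting at position 51.
Fno76II cuts at 1 site.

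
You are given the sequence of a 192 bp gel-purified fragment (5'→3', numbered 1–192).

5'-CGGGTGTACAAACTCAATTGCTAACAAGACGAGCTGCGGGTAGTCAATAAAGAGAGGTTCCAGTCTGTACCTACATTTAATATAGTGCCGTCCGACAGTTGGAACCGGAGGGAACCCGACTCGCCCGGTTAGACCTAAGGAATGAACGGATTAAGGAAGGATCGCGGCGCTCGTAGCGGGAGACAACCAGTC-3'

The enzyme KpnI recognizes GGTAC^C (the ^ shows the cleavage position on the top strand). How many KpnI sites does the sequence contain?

0

No occurrence of GGTACC is present in the sequence.
KpnI does not cut: 0 sites.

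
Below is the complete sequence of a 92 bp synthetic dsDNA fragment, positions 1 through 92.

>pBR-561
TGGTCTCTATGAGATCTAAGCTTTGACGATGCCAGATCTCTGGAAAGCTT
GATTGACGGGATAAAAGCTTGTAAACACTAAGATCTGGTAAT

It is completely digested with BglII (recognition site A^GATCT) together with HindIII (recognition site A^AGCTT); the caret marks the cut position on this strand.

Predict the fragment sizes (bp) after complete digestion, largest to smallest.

20, 16, 16, 12, 11, 11, 6 bp

BglII sites (AGATCT) start at positions 12, 34, 81.
BglII cuts after the first base of each site, so after positions 12, 34, 81.
HindIII sites (AAGCTT) start at positions 18, 45, 65.
HindIII cuts after the first base of each site, so after positions 18, 45, 65.
Combined cut positions: 12, 18, 34, 45, 65, 81.
Linear molecule, 6 cuts → 7 fragments:
  1–12 → 12 bp
  13–18 → 6 bp
  19–34 → 16 bp
  35–45 → 11 bp
  46–65 → 20 bp
  66–81 → 16 bp
  82–92 → 11 bp
Sorted largest to smallest: 20, 16, 16, 12, 11, 11, 6 bp.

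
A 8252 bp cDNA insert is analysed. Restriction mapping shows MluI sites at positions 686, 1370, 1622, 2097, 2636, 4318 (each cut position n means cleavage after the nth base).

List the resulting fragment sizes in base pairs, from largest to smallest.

3934, 1682, 686, 684, 539, 475, 252 bp

Linear molecule, 6 cuts → 7 fragments:
  686 − 0 = 686 bp
  1370 − 686 = 684 bp
  1622 − 1370 = 252 bp
  2097 − 1622 = 475 bp
  2636 − 2097 = 539 bp
  4318 − 2636 = 1682 bp
  8252 − 4318 = 3934 bp
Sorted largest to smallest: 3934, 1682, 686, 684, 539, 475, 252 bp.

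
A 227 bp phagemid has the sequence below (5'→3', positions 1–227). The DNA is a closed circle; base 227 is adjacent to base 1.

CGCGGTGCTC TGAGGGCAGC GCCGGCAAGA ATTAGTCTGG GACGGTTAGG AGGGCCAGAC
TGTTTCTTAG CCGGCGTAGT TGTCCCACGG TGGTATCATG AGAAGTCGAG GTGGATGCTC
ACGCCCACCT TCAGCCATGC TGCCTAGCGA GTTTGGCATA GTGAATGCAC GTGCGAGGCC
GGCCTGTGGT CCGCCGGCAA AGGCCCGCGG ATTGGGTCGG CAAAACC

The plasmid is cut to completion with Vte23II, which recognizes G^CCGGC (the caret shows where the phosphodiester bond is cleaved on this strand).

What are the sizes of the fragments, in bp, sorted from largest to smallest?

108, 55, 49, 15 bp

Vte23II sites (GCCGGC) start at positions 21, 70, 178, 193.
Vte23II cuts after the first base of each site, so after positions 21, 70, 178, 193.
Circular molecule, 4 cuts → 4 fragments:
  22–70 → 49 bp
  71–178 → 108 bp
  179–193 → 15 bp
  194–227 then 1–21 → 34 + 21 = 55 bp
Sorted largest to smallest: 108, 55, 49, 15 bp.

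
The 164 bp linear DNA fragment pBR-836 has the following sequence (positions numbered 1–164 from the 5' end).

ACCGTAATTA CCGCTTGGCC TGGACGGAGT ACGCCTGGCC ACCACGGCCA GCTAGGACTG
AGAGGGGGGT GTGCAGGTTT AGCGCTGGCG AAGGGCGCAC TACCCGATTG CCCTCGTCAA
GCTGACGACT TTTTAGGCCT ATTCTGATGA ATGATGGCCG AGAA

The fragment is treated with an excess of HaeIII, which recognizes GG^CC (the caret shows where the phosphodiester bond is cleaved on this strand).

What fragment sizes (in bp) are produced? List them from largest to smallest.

HaeIII sites (GGCC) start at positions 17, 37, 46, 136, 156.
HaeIII cuts after base 2 of each site, so after positions 18, 38, 47, 137, 157.
Linear molecule, 5 cuts → 6 fragments:
  1–18 → 18 bp
  19–38 → 20 bp
  39–47 → 9 bp
  48–137 → 90 bp
  138–157 → 20 bp
  158–164 → 7 bp
Sorted largest to smallest: 90, 20, 20, 18, 9, 7 bp.

90, 20, 20, 18, 9, 7 bp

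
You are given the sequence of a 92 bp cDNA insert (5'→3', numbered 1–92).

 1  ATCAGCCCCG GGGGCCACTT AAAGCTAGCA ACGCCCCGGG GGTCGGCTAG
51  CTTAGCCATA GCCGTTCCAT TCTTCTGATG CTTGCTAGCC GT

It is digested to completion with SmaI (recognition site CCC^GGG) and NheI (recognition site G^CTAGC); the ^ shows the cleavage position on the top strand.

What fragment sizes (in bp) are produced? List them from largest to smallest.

38, 15, 13, 9, 9, 8 bp

SmaI sites (CCCGGG) start at positions 7, 35.
SmaI cuts after base 3 of each site, so after positions 9, 37.
NheI sites (GCTAGC) start at positions 24, 46, 84.
NheI cuts after the first base of each site, so after positions 24, 46, 84.
Combined cut positions: 9, 24, 37, 46, 84.
Linear molecule, 5 cuts → 6 fragments:
  1–9 → 9 bp
  10–24 → 15 bp
  25–37 → 13 bp
  38–46 → 9 bp
  47–84 → 38 bp
  85–92 → 8 bp
Sorted largest to smallest: 38, 15, 13, 9, 9, 8 bp.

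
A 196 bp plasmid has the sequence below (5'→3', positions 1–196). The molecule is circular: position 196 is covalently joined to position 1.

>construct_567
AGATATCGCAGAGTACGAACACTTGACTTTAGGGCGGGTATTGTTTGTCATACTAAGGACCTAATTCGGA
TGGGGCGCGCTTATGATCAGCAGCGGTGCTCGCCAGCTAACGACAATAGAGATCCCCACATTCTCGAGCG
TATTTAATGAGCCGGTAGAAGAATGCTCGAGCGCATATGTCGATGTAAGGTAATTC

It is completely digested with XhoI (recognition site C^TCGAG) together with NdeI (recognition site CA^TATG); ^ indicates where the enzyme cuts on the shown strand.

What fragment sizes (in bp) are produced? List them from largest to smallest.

154, 33, 9 bp

XhoI sites (CTCGAG) start at positions 133, 166.
XhoI cuts after the first base of each site, so after positions 133, 166.
The NdeI site (CATATG) starts at position 174.
NdeI cuts after base 2 of each site, so after position 175.
Combined cut positions: 133, 166, 175.
Circular molecule, 3 cuts → 3 fragments:
  134–166 → 33 bp
  167–175 → 9 bp
  176–196 then 1–133 → 21 + 133 = 154 bp
Sorted largest to smallest: 154, 33, 9 bp.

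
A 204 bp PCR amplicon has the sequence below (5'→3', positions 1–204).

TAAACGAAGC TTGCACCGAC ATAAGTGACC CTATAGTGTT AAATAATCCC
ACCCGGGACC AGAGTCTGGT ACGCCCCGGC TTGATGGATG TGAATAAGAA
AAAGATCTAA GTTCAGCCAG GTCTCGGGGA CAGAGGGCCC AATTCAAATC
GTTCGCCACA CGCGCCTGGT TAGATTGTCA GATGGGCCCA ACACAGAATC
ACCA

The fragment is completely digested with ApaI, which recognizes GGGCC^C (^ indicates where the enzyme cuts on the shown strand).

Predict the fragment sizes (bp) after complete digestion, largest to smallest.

139, 49, 16 bp

ApaI sites (GGGCCC) start at positions 135, 184.
ApaI cuts after base 5 of each site (before the last base), so after positions 139, 188.
Linear molecule, 2 cuts → 3 fragments:
  1–139 → 139 bp
  140–188 → 49 bp
  189–204 → 16 bp
Sorted largest to smallest: 139, 49, 16 bp.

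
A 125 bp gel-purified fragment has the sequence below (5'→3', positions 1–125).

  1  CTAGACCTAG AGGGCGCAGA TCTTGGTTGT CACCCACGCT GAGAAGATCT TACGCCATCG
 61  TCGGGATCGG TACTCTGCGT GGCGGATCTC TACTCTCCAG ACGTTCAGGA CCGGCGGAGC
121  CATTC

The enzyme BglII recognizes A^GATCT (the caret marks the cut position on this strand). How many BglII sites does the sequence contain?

2

AGATCT occurs starting at positions 18, 45.
BglII cuts at 2 sites.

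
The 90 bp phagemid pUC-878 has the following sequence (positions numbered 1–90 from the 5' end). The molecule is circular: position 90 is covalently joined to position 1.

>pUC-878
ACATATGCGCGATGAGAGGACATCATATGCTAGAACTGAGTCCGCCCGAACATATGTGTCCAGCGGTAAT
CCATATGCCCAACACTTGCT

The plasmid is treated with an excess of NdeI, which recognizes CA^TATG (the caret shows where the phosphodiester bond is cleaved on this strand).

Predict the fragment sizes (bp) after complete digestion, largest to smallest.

27, 22, 21, 20 bp

NdeI sites (CATATG) start at positions 2, 24, 51, 72.
NdeI cuts after base 2 of each site, so after positions 3, 25, 52, 73.
Circular molecule, 4 cuts → 4 fragments:
  4–25 → 22 bp
  26–52 → 27 bp
  53–73 → 21 bp
  74–90 then 1–3 → 17 + 3 = 20 bp
Sorted largest to smallest: 27, 22, 21, 20 bp.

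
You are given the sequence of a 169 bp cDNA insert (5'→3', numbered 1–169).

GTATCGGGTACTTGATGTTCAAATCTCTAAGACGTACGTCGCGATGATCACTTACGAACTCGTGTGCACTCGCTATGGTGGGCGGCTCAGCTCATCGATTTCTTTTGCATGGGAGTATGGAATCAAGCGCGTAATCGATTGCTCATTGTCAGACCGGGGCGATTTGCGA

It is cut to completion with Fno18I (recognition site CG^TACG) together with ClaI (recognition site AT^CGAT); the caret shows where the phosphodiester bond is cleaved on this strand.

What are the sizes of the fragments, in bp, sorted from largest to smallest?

61, 40, 34, 34 bp

The Fno18I site (CGTACG) starts at position 33.
Fno18I cuts after base 2 of each site, so after position 34.
ClaI sites (ATCGAT) start at positions 94, 134.
ClaI cuts after base 2 of each site, so after positions 95, 135.
Combined cut positions: 34, 95, 135.
Linear molecule, 3 cuts → 4 fragments:
  1–34 → 34 bp
  35–95 → 61 bp
  96–135 → 40 bp
  136–169 → 34 bp
Sorted largest to smallest: 61, 40, 34, 34 bp.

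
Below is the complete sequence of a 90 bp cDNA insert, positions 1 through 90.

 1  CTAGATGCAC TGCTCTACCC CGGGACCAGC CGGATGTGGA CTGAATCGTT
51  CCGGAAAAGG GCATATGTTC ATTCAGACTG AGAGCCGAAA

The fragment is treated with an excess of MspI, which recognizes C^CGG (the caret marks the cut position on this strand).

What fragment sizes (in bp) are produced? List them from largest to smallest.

39, 21, 20, 10 bp

MspI sites (CCGG) start at positions 20, 30, 51.
MspI cuts after the first base of each site, so after positions 20, 30, 51.
Linear molecule, 3 cuts → 4 fragments:
  1–20 → 20 bp
  21–30 → 10 bp
  31–51 → 21 bp
  52–90 → 39 bp
Sorted largest to smallest: 39, 21, 20, 10 bp.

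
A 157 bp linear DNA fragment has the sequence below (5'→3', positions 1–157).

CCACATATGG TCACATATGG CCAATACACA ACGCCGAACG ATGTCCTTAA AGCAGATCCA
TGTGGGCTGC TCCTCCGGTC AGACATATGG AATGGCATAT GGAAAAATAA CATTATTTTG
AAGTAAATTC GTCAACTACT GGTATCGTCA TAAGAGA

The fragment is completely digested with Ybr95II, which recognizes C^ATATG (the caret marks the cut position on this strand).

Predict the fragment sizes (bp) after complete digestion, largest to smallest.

Ybr95II sites (CATATG) start at positions 4, 14, 84, 96.
Ybr95II cuts after the first base of each site, so after positions 4, 14, 84, 96.
Linear molecule, 4 cuts → 5 fragments:
  1–4 → 4 bp
  5–14 → 10 bp
  15–84 → 70 bp
  85–96 → 12 bp
  97–157 → 61 bp
Sorted largest to smallest: 70, 61, 12, 10, 4 bp.

70, 61, 12, 10, 4 bp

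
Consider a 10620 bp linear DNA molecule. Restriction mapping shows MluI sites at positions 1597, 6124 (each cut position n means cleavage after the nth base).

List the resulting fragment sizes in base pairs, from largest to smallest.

4527, 4496, 1597 bp

Linear molecule, 2 cuts → 3 fragments:
  1597 − 0 = 1597 bp
  6124 − 1597 = 4527 bp
  10620 − 6124 = 4496 bp
Sorted largest to smallest: 4527, 4496, 1597 bp.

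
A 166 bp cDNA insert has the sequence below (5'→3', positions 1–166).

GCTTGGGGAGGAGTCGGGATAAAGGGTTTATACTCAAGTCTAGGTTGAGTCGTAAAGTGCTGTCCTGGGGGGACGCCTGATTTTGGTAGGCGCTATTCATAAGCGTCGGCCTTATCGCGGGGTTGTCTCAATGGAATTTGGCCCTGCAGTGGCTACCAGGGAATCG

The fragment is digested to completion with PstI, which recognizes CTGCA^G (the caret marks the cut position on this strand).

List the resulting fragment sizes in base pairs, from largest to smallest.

148, 18 bp

The PstI site (CTGCAG) starts at position 144.
PstI cuts after base 5 of each site (before the last base), so after position 148.
Linear molecule, 1 cut → 2 fragments:
  1–148 → 148 bp
  149–166 → 18 bp
Sorted largest to smallest: 148, 18 bp.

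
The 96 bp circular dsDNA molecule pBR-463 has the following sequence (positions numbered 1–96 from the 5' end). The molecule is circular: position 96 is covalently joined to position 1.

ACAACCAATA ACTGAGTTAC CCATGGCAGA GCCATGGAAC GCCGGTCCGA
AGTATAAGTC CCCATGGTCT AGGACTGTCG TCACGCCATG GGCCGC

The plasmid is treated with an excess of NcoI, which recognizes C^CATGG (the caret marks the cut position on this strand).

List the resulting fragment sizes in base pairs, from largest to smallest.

NcoI sites (CCATGG) start at positions 21, 32, 62, 86.
NcoI cuts after the first base of each site, so after positions 21, 32, 62, 86.
Circular molecule, 4 cuts → 4 fragments:
  22–32 → 11 bp
  33–62 → 30 bp
  63–86 → 24 bp
  87–96 then 1–21 → 10 + 21 = 31 bp
Sorted largest to smallest: 31, 30, 24, 11 bp.

31, 30, 24, 11 bp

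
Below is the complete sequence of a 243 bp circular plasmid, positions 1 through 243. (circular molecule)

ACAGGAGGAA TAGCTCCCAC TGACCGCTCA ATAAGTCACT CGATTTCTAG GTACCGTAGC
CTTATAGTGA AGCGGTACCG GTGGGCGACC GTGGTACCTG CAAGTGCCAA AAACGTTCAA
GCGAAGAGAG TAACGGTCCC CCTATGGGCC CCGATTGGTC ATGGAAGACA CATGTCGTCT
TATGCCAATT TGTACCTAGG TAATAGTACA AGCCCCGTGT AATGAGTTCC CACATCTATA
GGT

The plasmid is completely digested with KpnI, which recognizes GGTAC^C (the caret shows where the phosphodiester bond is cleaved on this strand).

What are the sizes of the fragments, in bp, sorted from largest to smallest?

KpnI sites (GGTACC) start at positions 50, 74, 93.
KpnI cuts after base 5 of each site (before the last base), so after positions 54, 78, 97.
Circular molecule, 3 cuts → 3 fragments:
  55–78 → 24 bp
  79–97 → 19 bp
  98–243 then 1–54 → 146 + 54 = 200 bp
Sorted largest to smallest: 200, 24, 19 bp.

200, 24, 19 bp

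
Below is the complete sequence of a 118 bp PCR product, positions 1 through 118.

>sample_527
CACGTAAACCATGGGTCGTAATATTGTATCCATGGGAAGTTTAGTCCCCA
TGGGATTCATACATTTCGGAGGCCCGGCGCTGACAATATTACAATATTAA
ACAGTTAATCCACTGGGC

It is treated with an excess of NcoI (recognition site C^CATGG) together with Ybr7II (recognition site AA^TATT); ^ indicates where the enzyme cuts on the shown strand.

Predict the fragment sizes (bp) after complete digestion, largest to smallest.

NcoI sites (CCATGG) start at positions 9, 30, 48.
NcoI cuts after the first base of each site, so after positions 9, 30, 48.
Ybr7II sites (AATATT) start at positions 20, 85, 93.
Ybr7II cuts after base 2 of each site, so after positions 21, 86, 94.
Combined cut positions: 9, 21, 30, 48, 86, 94.
Linear molecule, 6 cuts → 7 fragments:
  1–9 → 9 bp
  10–21 → 12 bp
  22–30 → 9 bp
  31–48 → 18 bp
  49–86 → 38 bp
  87–94 → 8 bp
  95–118 → 24 bp
Sorted largest to smallest: 38, 24, 18, 12, 9, 9, 8 bp.

38, 24, 18, 12, 9, 9, 8 bp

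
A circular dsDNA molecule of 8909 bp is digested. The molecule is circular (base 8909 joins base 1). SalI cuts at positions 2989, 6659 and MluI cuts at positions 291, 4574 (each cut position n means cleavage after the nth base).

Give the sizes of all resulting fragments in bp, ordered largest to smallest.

2698, 2541, 2085, 1585 bp

Combined cut positions (sorted): 291, 2989, 4574, 6659.
Circular molecule, 4 cuts → 4 fragments:
  2989 − 291 = 2698 bp
  4574 − 2989 = 1585 bp
  6659 − 4574 = 2085 bp
  wrap: 8909 − 6659 + 291 = 2541 bp
Sorted largest to smallest: 2698, 2541, 2085, 1585 bp.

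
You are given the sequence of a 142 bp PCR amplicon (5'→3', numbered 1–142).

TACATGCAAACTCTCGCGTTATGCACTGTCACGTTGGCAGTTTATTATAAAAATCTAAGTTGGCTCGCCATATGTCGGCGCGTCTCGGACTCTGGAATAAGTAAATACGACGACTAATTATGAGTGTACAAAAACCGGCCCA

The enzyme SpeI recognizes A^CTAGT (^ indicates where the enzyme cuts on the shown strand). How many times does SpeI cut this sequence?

0

No occurrence of ACTAGT is present in the sequence.
SpeI does not cut: 0 sites.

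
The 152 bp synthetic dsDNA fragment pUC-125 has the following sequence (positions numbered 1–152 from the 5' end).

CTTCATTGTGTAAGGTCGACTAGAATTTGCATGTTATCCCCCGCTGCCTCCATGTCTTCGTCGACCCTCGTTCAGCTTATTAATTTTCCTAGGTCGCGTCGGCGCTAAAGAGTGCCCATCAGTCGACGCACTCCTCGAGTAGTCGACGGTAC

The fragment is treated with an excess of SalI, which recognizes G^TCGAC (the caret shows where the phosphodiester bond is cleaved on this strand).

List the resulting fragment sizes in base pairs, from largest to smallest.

62, 45, 20, 15, 10 bp

SalI sites (GTCGAC) start at positions 15, 60, 122, 142.
SalI cuts after the first base of each site, so after positions 15, 60, 122, 142.
Linear molecule, 4 cuts → 5 fragments:
  1–15 → 15 bp
  16–60 → 45 bp
  61–122 → 62 bp
  123–142 → 20 bp
  143–152 → 10 bp
Sorted largest to smallest: 62, 45, 20, 15, 10 bp.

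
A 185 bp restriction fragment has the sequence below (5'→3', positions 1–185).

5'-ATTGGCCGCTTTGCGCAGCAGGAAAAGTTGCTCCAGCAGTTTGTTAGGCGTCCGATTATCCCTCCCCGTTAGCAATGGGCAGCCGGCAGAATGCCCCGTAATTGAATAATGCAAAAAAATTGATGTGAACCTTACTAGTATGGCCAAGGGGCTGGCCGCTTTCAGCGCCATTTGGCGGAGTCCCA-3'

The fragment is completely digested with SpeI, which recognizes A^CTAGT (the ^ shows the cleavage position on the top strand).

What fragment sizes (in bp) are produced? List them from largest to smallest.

The SpeI site (ACTAGT) starts at position 134.
SpeI cuts after the first base of each site, so after position 134.
Linear molecule, 1 cut → 2 fragments:
  1–134 → 134 bp
  135–185 → 51 bp
Sorted largest to smallest: 134, 51 bp.

134, 51 bp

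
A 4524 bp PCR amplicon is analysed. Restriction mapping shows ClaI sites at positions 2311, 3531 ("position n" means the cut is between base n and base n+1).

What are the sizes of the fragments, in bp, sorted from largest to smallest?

2311, 1220, 993 bp

Linear molecule, 2 cuts → 3 fragments:
  2311 − 0 = 2311 bp
  3531 − 2311 = 1220 bp
  4524 − 3531 = 993 bp
Sorted largest to smallest: 2311, 1220, 993 bp.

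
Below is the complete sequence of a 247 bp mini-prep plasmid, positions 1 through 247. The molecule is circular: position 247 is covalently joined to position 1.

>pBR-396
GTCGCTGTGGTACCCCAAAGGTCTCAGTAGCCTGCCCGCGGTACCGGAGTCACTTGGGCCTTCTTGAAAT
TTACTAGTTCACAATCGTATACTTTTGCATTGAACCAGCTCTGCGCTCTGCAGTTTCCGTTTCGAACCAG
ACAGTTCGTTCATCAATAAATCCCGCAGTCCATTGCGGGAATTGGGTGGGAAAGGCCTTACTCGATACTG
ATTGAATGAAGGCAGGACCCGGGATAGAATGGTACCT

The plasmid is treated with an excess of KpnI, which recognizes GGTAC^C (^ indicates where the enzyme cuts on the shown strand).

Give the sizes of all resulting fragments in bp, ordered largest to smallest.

KpnI sites (GGTACC) start at positions 9, 40, 241.
KpnI cuts after base 5 of each site (before the last base), so after positions 13, 44, 245.
Circular molecule, 3 cuts → 3 fragments:
  14–44 → 31 bp
  45–245 → 201 bp
  246–247 then 1–13 → 2 + 13 = 15 bp
Sorted largest to smallest: 201, 31, 15 bp.

201, 31, 15 bp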